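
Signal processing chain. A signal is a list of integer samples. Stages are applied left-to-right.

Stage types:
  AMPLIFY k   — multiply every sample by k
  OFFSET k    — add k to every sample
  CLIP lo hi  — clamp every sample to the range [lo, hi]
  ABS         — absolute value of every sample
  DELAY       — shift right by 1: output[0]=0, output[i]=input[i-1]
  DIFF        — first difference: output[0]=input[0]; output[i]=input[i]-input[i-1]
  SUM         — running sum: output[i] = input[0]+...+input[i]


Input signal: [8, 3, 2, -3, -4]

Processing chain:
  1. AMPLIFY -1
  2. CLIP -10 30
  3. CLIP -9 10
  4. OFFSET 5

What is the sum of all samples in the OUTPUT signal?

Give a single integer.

Input: [8, 3, 2, -3, -4]
Stage 1 (AMPLIFY -1): 8*-1=-8, 3*-1=-3, 2*-1=-2, -3*-1=3, -4*-1=4 -> [-8, -3, -2, 3, 4]
Stage 2 (CLIP -10 30): clip(-8,-10,30)=-8, clip(-3,-10,30)=-3, clip(-2,-10,30)=-2, clip(3,-10,30)=3, clip(4,-10,30)=4 -> [-8, -3, -2, 3, 4]
Stage 3 (CLIP -9 10): clip(-8,-9,10)=-8, clip(-3,-9,10)=-3, clip(-2,-9,10)=-2, clip(3,-9,10)=3, clip(4,-9,10)=4 -> [-8, -3, -2, 3, 4]
Stage 4 (OFFSET 5): -8+5=-3, -3+5=2, -2+5=3, 3+5=8, 4+5=9 -> [-3, 2, 3, 8, 9]
Output sum: 19

Answer: 19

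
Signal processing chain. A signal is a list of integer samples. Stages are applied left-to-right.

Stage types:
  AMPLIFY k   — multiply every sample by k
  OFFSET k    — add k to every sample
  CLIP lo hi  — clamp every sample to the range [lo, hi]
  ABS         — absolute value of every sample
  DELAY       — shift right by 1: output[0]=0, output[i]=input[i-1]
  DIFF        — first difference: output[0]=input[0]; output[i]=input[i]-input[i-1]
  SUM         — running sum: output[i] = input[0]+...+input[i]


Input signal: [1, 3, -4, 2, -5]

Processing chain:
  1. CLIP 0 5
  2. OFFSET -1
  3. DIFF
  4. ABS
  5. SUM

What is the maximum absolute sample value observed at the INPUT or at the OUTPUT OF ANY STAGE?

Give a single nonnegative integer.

Input: [1, 3, -4, 2, -5] (max |s|=5)
Stage 1 (CLIP 0 5): clip(1,0,5)=1, clip(3,0,5)=3, clip(-4,0,5)=0, clip(2,0,5)=2, clip(-5,0,5)=0 -> [1, 3, 0, 2, 0] (max |s|=3)
Stage 2 (OFFSET -1): 1+-1=0, 3+-1=2, 0+-1=-1, 2+-1=1, 0+-1=-1 -> [0, 2, -1, 1, -1] (max |s|=2)
Stage 3 (DIFF): s[0]=0, 2-0=2, -1-2=-3, 1--1=2, -1-1=-2 -> [0, 2, -3, 2, -2] (max |s|=3)
Stage 4 (ABS): |0|=0, |2|=2, |-3|=3, |2|=2, |-2|=2 -> [0, 2, 3, 2, 2] (max |s|=3)
Stage 5 (SUM): sum[0..0]=0, sum[0..1]=2, sum[0..2]=5, sum[0..3]=7, sum[0..4]=9 -> [0, 2, 5, 7, 9] (max |s|=9)
Overall max amplitude: 9

Answer: 9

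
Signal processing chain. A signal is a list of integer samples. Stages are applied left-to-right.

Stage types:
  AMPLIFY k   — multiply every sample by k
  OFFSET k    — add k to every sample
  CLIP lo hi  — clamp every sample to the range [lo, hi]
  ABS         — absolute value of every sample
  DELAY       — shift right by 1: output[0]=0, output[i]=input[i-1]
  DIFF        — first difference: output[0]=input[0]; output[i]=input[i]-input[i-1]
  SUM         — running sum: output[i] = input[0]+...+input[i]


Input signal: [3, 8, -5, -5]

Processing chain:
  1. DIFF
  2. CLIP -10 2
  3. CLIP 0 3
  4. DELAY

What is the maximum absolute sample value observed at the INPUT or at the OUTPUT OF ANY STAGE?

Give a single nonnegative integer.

Answer: 13

Derivation:
Input: [3, 8, -5, -5] (max |s|=8)
Stage 1 (DIFF): s[0]=3, 8-3=5, -5-8=-13, -5--5=0 -> [3, 5, -13, 0] (max |s|=13)
Stage 2 (CLIP -10 2): clip(3,-10,2)=2, clip(5,-10,2)=2, clip(-13,-10,2)=-10, clip(0,-10,2)=0 -> [2, 2, -10, 0] (max |s|=10)
Stage 3 (CLIP 0 3): clip(2,0,3)=2, clip(2,0,3)=2, clip(-10,0,3)=0, clip(0,0,3)=0 -> [2, 2, 0, 0] (max |s|=2)
Stage 4 (DELAY): [0, 2, 2, 0] = [0, 2, 2, 0] -> [0, 2, 2, 0] (max |s|=2)
Overall max amplitude: 13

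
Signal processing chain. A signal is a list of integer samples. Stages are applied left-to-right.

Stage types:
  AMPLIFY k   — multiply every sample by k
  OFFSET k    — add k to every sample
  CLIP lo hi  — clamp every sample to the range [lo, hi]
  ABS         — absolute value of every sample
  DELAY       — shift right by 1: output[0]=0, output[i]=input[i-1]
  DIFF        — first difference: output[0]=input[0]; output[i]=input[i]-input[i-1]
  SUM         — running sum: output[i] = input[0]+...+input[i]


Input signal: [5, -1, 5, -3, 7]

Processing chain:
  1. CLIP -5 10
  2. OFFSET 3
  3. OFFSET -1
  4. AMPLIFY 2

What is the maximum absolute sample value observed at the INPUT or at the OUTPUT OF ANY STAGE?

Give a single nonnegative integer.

Answer: 18

Derivation:
Input: [5, -1, 5, -3, 7] (max |s|=7)
Stage 1 (CLIP -5 10): clip(5,-5,10)=5, clip(-1,-5,10)=-1, clip(5,-5,10)=5, clip(-3,-5,10)=-3, clip(7,-5,10)=7 -> [5, -1, 5, -3, 7] (max |s|=7)
Stage 2 (OFFSET 3): 5+3=8, -1+3=2, 5+3=8, -3+3=0, 7+3=10 -> [8, 2, 8, 0, 10] (max |s|=10)
Stage 3 (OFFSET -1): 8+-1=7, 2+-1=1, 8+-1=7, 0+-1=-1, 10+-1=9 -> [7, 1, 7, -1, 9] (max |s|=9)
Stage 4 (AMPLIFY 2): 7*2=14, 1*2=2, 7*2=14, -1*2=-2, 9*2=18 -> [14, 2, 14, -2, 18] (max |s|=18)
Overall max amplitude: 18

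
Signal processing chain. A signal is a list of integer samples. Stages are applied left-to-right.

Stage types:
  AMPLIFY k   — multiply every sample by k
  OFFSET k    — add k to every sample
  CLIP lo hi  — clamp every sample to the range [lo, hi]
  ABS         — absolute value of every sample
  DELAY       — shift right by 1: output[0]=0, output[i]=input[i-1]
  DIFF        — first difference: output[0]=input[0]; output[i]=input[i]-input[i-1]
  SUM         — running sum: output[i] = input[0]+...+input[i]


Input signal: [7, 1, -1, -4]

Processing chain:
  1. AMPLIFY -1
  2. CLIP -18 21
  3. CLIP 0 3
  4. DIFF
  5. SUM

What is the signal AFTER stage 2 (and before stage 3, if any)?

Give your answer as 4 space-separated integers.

Input: [7, 1, -1, -4]
Stage 1 (AMPLIFY -1): 7*-1=-7, 1*-1=-1, -1*-1=1, -4*-1=4 -> [-7, -1, 1, 4]
Stage 2 (CLIP -18 21): clip(-7,-18,21)=-7, clip(-1,-18,21)=-1, clip(1,-18,21)=1, clip(4,-18,21)=4 -> [-7, -1, 1, 4]

Answer: -7 -1 1 4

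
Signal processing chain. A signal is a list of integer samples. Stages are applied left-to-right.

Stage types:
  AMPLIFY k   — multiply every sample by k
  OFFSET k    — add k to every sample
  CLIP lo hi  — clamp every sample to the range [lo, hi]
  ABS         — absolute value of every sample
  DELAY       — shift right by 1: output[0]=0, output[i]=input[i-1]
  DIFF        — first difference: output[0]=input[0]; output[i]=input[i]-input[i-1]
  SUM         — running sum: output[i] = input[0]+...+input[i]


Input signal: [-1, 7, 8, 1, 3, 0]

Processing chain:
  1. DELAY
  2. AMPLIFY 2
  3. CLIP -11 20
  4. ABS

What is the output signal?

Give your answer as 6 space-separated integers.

Input: [-1, 7, 8, 1, 3, 0]
Stage 1 (DELAY): [0, -1, 7, 8, 1, 3] = [0, -1, 7, 8, 1, 3] -> [0, -1, 7, 8, 1, 3]
Stage 2 (AMPLIFY 2): 0*2=0, -1*2=-2, 7*2=14, 8*2=16, 1*2=2, 3*2=6 -> [0, -2, 14, 16, 2, 6]
Stage 3 (CLIP -11 20): clip(0,-11,20)=0, clip(-2,-11,20)=-2, clip(14,-11,20)=14, clip(16,-11,20)=16, clip(2,-11,20)=2, clip(6,-11,20)=6 -> [0, -2, 14, 16, 2, 6]
Stage 4 (ABS): |0|=0, |-2|=2, |14|=14, |16|=16, |2|=2, |6|=6 -> [0, 2, 14, 16, 2, 6]

Answer: 0 2 14 16 2 6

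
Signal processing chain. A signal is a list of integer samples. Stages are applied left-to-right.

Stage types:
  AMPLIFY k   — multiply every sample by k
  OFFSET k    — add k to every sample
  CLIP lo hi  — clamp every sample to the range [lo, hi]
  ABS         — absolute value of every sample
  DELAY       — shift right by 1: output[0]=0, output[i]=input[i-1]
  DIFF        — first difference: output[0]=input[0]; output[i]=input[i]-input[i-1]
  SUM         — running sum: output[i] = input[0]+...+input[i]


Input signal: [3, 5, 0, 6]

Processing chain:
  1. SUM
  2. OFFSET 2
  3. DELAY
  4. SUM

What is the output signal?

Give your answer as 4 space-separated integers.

Answer: 0 5 15 25

Derivation:
Input: [3, 5, 0, 6]
Stage 1 (SUM): sum[0..0]=3, sum[0..1]=8, sum[0..2]=8, sum[0..3]=14 -> [3, 8, 8, 14]
Stage 2 (OFFSET 2): 3+2=5, 8+2=10, 8+2=10, 14+2=16 -> [5, 10, 10, 16]
Stage 3 (DELAY): [0, 5, 10, 10] = [0, 5, 10, 10] -> [0, 5, 10, 10]
Stage 4 (SUM): sum[0..0]=0, sum[0..1]=5, sum[0..2]=15, sum[0..3]=25 -> [0, 5, 15, 25]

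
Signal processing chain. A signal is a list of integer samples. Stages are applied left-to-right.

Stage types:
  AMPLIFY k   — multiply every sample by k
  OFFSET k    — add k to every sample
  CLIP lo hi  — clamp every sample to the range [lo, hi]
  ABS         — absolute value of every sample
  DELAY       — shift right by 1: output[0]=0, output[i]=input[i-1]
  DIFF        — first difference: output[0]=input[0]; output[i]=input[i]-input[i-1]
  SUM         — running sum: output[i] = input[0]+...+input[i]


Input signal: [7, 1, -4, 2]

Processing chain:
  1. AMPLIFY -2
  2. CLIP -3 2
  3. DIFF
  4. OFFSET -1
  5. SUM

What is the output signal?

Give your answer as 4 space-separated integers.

Input: [7, 1, -4, 2]
Stage 1 (AMPLIFY -2): 7*-2=-14, 1*-2=-2, -4*-2=8, 2*-2=-4 -> [-14, -2, 8, -4]
Stage 2 (CLIP -3 2): clip(-14,-3,2)=-3, clip(-2,-3,2)=-2, clip(8,-3,2)=2, clip(-4,-3,2)=-3 -> [-3, -2, 2, -3]
Stage 3 (DIFF): s[0]=-3, -2--3=1, 2--2=4, -3-2=-5 -> [-3, 1, 4, -5]
Stage 4 (OFFSET -1): -3+-1=-4, 1+-1=0, 4+-1=3, -5+-1=-6 -> [-4, 0, 3, -6]
Stage 5 (SUM): sum[0..0]=-4, sum[0..1]=-4, sum[0..2]=-1, sum[0..3]=-7 -> [-4, -4, -1, -7]

Answer: -4 -4 -1 -7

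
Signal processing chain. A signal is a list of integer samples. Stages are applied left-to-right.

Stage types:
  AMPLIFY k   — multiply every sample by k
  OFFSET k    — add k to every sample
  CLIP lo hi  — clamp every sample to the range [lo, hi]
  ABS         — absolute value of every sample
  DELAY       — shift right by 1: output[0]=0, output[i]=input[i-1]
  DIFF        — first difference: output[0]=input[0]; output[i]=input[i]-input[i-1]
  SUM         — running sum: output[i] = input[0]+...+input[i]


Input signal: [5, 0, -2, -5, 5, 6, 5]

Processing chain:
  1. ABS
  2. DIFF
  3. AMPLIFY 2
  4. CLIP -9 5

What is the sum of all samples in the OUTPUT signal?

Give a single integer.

Input: [5, 0, -2, -5, 5, 6, 5]
Stage 1 (ABS): |5|=5, |0|=0, |-2|=2, |-5|=5, |5|=5, |6|=6, |5|=5 -> [5, 0, 2, 5, 5, 6, 5]
Stage 2 (DIFF): s[0]=5, 0-5=-5, 2-0=2, 5-2=3, 5-5=0, 6-5=1, 5-6=-1 -> [5, -5, 2, 3, 0, 1, -1]
Stage 3 (AMPLIFY 2): 5*2=10, -5*2=-10, 2*2=4, 3*2=6, 0*2=0, 1*2=2, -1*2=-2 -> [10, -10, 4, 6, 0, 2, -2]
Stage 4 (CLIP -9 5): clip(10,-9,5)=5, clip(-10,-9,5)=-9, clip(4,-9,5)=4, clip(6,-9,5)=5, clip(0,-9,5)=0, clip(2,-9,5)=2, clip(-2,-9,5)=-2 -> [5, -9, 4, 5, 0, 2, -2]
Output sum: 5

Answer: 5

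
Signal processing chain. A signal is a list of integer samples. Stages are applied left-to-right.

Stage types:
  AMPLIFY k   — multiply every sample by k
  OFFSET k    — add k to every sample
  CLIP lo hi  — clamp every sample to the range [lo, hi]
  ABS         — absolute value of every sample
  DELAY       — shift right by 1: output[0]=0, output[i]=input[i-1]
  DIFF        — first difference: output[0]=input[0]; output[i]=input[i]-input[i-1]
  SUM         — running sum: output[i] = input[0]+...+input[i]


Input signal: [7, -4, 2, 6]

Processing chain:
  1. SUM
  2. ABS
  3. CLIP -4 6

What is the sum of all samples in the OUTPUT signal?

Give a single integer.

Input: [7, -4, 2, 6]
Stage 1 (SUM): sum[0..0]=7, sum[0..1]=3, sum[0..2]=5, sum[0..3]=11 -> [7, 3, 5, 11]
Stage 2 (ABS): |7|=7, |3|=3, |5|=5, |11|=11 -> [7, 3, 5, 11]
Stage 3 (CLIP -4 6): clip(7,-4,6)=6, clip(3,-4,6)=3, clip(5,-4,6)=5, clip(11,-4,6)=6 -> [6, 3, 5, 6]
Output sum: 20

Answer: 20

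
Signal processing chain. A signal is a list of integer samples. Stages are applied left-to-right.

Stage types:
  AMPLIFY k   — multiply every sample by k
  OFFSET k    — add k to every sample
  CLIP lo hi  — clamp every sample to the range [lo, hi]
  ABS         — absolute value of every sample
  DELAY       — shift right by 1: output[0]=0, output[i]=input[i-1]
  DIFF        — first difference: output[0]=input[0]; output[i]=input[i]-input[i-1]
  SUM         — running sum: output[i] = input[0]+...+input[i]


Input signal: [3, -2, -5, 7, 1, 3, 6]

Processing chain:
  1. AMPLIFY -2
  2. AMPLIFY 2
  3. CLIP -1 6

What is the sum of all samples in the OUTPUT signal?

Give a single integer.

Answer: 7

Derivation:
Input: [3, -2, -5, 7, 1, 3, 6]
Stage 1 (AMPLIFY -2): 3*-2=-6, -2*-2=4, -5*-2=10, 7*-2=-14, 1*-2=-2, 3*-2=-6, 6*-2=-12 -> [-6, 4, 10, -14, -2, -6, -12]
Stage 2 (AMPLIFY 2): -6*2=-12, 4*2=8, 10*2=20, -14*2=-28, -2*2=-4, -6*2=-12, -12*2=-24 -> [-12, 8, 20, -28, -4, -12, -24]
Stage 3 (CLIP -1 6): clip(-12,-1,6)=-1, clip(8,-1,6)=6, clip(20,-1,6)=6, clip(-28,-1,6)=-1, clip(-4,-1,6)=-1, clip(-12,-1,6)=-1, clip(-24,-1,6)=-1 -> [-1, 6, 6, -1, -1, -1, -1]
Output sum: 7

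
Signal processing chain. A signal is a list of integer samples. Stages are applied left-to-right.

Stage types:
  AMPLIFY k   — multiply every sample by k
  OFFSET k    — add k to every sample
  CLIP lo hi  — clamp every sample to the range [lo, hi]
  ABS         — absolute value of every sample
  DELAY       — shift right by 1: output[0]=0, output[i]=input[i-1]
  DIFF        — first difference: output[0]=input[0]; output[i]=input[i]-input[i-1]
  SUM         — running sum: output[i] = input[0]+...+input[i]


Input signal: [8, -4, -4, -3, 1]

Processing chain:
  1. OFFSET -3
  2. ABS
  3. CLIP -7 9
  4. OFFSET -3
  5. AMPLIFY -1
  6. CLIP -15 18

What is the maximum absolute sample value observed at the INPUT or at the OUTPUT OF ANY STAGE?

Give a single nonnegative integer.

Answer: 8

Derivation:
Input: [8, -4, -4, -3, 1] (max |s|=8)
Stage 1 (OFFSET -3): 8+-3=5, -4+-3=-7, -4+-3=-7, -3+-3=-6, 1+-3=-2 -> [5, -7, -7, -6, -2] (max |s|=7)
Stage 2 (ABS): |5|=5, |-7|=7, |-7|=7, |-6|=6, |-2|=2 -> [5, 7, 7, 6, 2] (max |s|=7)
Stage 3 (CLIP -7 9): clip(5,-7,9)=5, clip(7,-7,9)=7, clip(7,-7,9)=7, clip(6,-7,9)=6, clip(2,-7,9)=2 -> [5, 7, 7, 6, 2] (max |s|=7)
Stage 4 (OFFSET -3): 5+-3=2, 7+-3=4, 7+-3=4, 6+-3=3, 2+-3=-1 -> [2, 4, 4, 3, -1] (max |s|=4)
Stage 5 (AMPLIFY -1): 2*-1=-2, 4*-1=-4, 4*-1=-4, 3*-1=-3, -1*-1=1 -> [-2, -4, -4, -3, 1] (max |s|=4)
Stage 6 (CLIP -15 18): clip(-2,-15,18)=-2, clip(-4,-15,18)=-4, clip(-4,-15,18)=-4, clip(-3,-15,18)=-3, clip(1,-15,18)=1 -> [-2, -4, -4, -3, 1] (max |s|=4)
Overall max amplitude: 8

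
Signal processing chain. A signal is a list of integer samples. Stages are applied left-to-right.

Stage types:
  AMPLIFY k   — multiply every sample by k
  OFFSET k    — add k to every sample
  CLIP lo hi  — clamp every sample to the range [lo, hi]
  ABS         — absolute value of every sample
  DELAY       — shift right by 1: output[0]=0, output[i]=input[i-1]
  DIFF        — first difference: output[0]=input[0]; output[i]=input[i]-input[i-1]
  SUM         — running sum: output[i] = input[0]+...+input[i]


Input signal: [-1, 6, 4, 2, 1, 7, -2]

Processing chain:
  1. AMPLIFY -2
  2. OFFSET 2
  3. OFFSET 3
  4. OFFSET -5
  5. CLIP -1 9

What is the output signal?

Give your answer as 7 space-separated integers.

Input: [-1, 6, 4, 2, 1, 7, -2]
Stage 1 (AMPLIFY -2): -1*-2=2, 6*-2=-12, 4*-2=-8, 2*-2=-4, 1*-2=-2, 7*-2=-14, -2*-2=4 -> [2, -12, -8, -4, -2, -14, 4]
Stage 2 (OFFSET 2): 2+2=4, -12+2=-10, -8+2=-6, -4+2=-2, -2+2=0, -14+2=-12, 4+2=6 -> [4, -10, -6, -2, 0, -12, 6]
Stage 3 (OFFSET 3): 4+3=7, -10+3=-7, -6+3=-3, -2+3=1, 0+3=3, -12+3=-9, 6+3=9 -> [7, -7, -3, 1, 3, -9, 9]
Stage 4 (OFFSET -5): 7+-5=2, -7+-5=-12, -3+-5=-8, 1+-5=-4, 3+-5=-2, -9+-5=-14, 9+-5=4 -> [2, -12, -8, -4, -2, -14, 4]
Stage 5 (CLIP -1 9): clip(2,-1,9)=2, clip(-12,-1,9)=-1, clip(-8,-1,9)=-1, clip(-4,-1,9)=-1, clip(-2,-1,9)=-1, clip(-14,-1,9)=-1, clip(4,-1,9)=4 -> [2, -1, -1, -1, -1, -1, 4]

Answer: 2 -1 -1 -1 -1 -1 4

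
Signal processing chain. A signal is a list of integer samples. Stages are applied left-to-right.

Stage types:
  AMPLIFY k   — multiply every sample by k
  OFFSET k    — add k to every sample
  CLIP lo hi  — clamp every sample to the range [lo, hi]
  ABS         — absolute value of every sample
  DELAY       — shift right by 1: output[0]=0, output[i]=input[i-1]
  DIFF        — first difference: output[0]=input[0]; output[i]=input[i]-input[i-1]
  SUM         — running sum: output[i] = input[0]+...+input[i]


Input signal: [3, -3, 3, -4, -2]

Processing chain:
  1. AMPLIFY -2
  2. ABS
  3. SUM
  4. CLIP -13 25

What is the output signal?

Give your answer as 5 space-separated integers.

Input: [3, -3, 3, -4, -2]
Stage 1 (AMPLIFY -2): 3*-2=-6, -3*-2=6, 3*-2=-6, -4*-2=8, -2*-2=4 -> [-6, 6, -6, 8, 4]
Stage 2 (ABS): |-6|=6, |6|=6, |-6|=6, |8|=8, |4|=4 -> [6, 6, 6, 8, 4]
Stage 3 (SUM): sum[0..0]=6, sum[0..1]=12, sum[0..2]=18, sum[0..3]=26, sum[0..4]=30 -> [6, 12, 18, 26, 30]
Stage 4 (CLIP -13 25): clip(6,-13,25)=6, clip(12,-13,25)=12, clip(18,-13,25)=18, clip(26,-13,25)=25, clip(30,-13,25)=25 -> [6, 12, 18, 25, 25]

Answer: 6 12 18 25 25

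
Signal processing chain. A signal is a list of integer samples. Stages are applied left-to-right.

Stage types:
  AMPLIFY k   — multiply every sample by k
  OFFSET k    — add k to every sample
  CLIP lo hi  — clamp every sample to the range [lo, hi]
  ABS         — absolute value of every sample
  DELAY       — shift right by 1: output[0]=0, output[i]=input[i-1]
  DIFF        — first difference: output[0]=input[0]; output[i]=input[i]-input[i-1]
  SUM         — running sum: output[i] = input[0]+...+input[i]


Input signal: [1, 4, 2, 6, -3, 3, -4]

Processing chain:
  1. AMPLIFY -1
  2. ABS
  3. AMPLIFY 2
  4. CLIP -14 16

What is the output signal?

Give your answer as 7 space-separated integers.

Answer: 2 8 4 12 6 6 8

Derivation:
Input: [1, 4, 2, 6, -3, 3, -4]
Stage 1 (AMPLIFY -1): 1*-1=-1, 4*-1=-4, 2*-1=-2, 6*-1=-6, -3*-1=3, 3*-1=-3, -4*-1=4 -> [-1, -4, -2, -6, 3, -3, 4]
Stage 2 (ABS): |-1|=1, |-4|=4, |-2|=2, |-6|=6, |3|=3, |-3|=3, |4|=4 -> [1, 4, 2, 6, 3, 3, 4]
Stage 3 (AMPLIFY 2): 1*2=2, 4*2=8, 2*2=4, 6*2=12, 3*2=6, 3*2=6, 4*2=8 -> [2, 8, 4, 12, 6, 6, 8]
Stage 4 (CLIP -14 16): clip(2,-14,16)=2, clip(8,-14,16)=8, clip(4,-14,16)=4, clip(12,-14,16)=12, clip(6,-14,16)=6, clip(6,-14,16)=6, clip(8,-14,16)=8 -> [2, 8, 4, 12, 6, 6, 8]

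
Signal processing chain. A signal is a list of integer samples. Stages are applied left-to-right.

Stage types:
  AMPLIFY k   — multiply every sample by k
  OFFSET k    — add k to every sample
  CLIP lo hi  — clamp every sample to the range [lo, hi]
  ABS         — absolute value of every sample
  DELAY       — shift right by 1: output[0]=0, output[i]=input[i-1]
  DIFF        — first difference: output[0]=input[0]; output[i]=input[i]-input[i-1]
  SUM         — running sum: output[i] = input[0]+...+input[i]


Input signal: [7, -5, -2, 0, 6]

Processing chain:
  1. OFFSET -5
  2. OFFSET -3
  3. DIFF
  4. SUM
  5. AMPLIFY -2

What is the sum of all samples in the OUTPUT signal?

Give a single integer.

Input: [7, -5, -2, 0, 6]
Stage 1 (OFFSET -5): 7+-5=2, -5+-5=-10, -2+-5=-7, 0+-5=-5, 6+-5=1 -> [2, -10, -7, -5, 1]
Stage 2 (OFFSET -3): 2+-3=-1, -10+-3=-13, -7+-3=-10, -5+-3=-8, 1+-3=-2 -> [-1, -13, -10, -8, -2]
Stage 3 (DIFF): s[0]=-1, -13--1=-12, -10--13=3, -8--10=2, -2--8=6 -> [-1, -12, 3, 2, 6]
Stage 4 (SUM): sum[0..0]=-1, sum[0..1]=-13, sum[0..2]=-10, sum[0..3]=-8, sum[0..4]=-2 -> [-1, -13, -10, -8, -2]
Stage 5 (AMPLIFY -2): -1*-2=2, -13*-2=26, -10*-2=20, -8*-2=16, -2*-2=4 -> [2, 26, 20, 16, 4]
Output sum: 68

Answer: 68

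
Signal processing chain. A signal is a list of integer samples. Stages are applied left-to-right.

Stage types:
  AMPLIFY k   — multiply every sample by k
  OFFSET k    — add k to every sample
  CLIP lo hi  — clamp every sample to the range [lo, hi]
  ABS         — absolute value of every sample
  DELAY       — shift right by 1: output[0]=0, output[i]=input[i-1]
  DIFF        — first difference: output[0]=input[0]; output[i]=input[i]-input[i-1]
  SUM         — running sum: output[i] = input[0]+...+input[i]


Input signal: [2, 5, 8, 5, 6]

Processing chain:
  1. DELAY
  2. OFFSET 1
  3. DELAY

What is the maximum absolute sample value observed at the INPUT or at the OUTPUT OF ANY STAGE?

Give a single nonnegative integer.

Input: [2, 5, 8, 5, 6] (max |s|=8)
Stage 1 (DELAY): [0, 2, 5, 8, 5] = [0, 2, 5, 8, 5] -> [0, 2, 5, 8, 5] (max |s|=8)
Stage 2 (OFFSET 1): 0+1=1, 2+1=3, 5+1=6, 8+1=9, 5+1=6 -> [1, 3, 6, 9, 6] (max |s|=9)
Stage 3 (DELAY): [0, 1, 3, 6, 9] = [0, 1, 3, 6, 9] -> [0, 1, 3, 6, 9] (max |s|=9)
Overall max amplitude: 9

Answer: 9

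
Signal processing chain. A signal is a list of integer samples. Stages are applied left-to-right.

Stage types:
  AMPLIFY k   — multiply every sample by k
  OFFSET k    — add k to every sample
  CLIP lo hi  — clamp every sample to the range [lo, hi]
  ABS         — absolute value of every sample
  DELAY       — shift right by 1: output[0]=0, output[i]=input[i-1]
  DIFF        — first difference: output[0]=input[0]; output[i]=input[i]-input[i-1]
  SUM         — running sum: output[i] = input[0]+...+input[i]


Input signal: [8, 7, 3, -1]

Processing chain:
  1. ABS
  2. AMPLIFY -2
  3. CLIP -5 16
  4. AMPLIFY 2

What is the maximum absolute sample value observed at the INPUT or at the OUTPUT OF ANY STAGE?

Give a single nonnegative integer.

Input: [8, 7, 3, -1] (max |s|=8)
Stage 1 (ABS): |8|=8, |7|=7, |3|=3, |-1|=1 -> [8, 7, 3, 1] (max |s|=8)
Stage 2 (AMPLIFY -2): 8*-2=-16, 7*-2=-14, 3*-2=-6, 1*-2=-2 -> [-16, -14, -6, -2] (max |s|=16)
Stage 3 (CLIP -5 16): clip(-16,-5,16)=-5, clip(-14,-5,16)=-5, clip(-6,-5,16)=-5, clip(-2,-5,16)=-2 -> [-5, -5, -5, -2] (max |s|=5)
Stage 4 (AMPLIFY 2): -5*2=-10, -5*2=-10, -5*2=-10, -2*2=-4 -> [-10, -10, -10, -4] (max |s|=10)
Overall max amplitude: 16

Answer: 16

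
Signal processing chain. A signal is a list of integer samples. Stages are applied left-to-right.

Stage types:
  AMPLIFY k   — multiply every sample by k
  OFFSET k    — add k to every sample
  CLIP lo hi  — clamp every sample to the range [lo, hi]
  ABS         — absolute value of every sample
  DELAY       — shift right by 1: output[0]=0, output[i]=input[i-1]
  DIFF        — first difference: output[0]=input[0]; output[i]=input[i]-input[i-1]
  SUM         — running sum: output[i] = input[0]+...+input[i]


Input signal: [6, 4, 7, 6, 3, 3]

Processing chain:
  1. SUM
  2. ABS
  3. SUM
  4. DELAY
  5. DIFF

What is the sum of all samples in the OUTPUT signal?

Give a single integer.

Answer: 82

Derivation:
Input: [6, 4, 7, 6, 3, 3]
Stage 1 (SUM): sum[0..0]=6, sum[0..1]=10, sum[0..2]=17, sum[0..3]=23, sum[0..4]=26, sum[0..5]=29 -> [6, 10, 17, 23, 26, 29]
Stage 2 (ABS): |6|=6, |10|=10, |17|=17, |23|=23, |26|=26, |29|=29 -> [6, 10, 17, 23, 26, 29]
Stage 3 (SUM): sum[0..0]=6, sum[0..1]=16, sum[0..2]=33, sum[0..3]=56, sum[0..4]=82, sum[0..5]=111 -> [6, 16, 33, 56, 82, 111]
Stage 4 (DELAY): [0, 6, 16, 33, 56, 82] = [0, 6, 16, 33, 56, 82] -> [0, 6, 16, 33, 56, 82]
Stage 5 (DIFF): s[0]=0, 6-0=6, 16-6=10, 33-16=17, 56-33=23, 82-56=26 -> [0, 6, 10, 17, 23, 26]
Output sum: 82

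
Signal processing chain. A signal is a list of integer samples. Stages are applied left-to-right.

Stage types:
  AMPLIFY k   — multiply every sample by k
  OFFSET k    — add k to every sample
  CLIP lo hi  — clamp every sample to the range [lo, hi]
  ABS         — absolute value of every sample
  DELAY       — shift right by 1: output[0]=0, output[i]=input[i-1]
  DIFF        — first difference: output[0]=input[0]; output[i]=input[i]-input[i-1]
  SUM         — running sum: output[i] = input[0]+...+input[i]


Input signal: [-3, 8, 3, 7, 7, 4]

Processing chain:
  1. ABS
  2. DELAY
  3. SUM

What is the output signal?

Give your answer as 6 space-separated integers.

Answer: 0 3 11 14 21 28

Derivation:
Input: [-3, 8, 3, 7, 7, 4]
Stage 1 (ABS): |-3|=3, |8|=8, |3|=3, |7|=7, |7|=7, |4|=4 -> [3, 8, 3, 7, 7, 4]
Stage 2 (DELAY): [0, 3, 8, 3, 7, 7] = [0, 3, 8, 3, 7, 7] -> [0, 3, 8, 3, 7, 7]
Stage 3 (SUM): sum[0..0]=0, sum[0..1]=3, sum[0..2]=11, sum[0..3]=14, sum[0..4]=21, sum[0..5]=28 -> [0, 3, 11, 14, 21, 28]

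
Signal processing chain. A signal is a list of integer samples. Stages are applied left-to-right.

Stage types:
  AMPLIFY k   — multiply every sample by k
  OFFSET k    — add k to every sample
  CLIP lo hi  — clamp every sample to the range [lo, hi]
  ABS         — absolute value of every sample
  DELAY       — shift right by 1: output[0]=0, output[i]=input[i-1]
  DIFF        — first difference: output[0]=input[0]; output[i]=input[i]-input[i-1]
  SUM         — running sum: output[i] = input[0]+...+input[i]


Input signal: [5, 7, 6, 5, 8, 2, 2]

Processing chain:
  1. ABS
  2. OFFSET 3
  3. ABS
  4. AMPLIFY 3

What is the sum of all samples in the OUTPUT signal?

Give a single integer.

Input: [5, 7, 6, 5, 8, 2, 2]
Stage 1 (ABS): |5|=5, |7|=7, |6|=6, |5|=5, |8|=8, |2|=2, |2|=2 -> [5, 7, 6, 5, 8, 2, 2]
Stage 2 (OFFSET 3): 5+3=8, 7+3=10, 6+3=9, 5+3=8, 8+3=11, 2+3=5, 2+3=5 -> [8, 10, 9, 8, 11, 5, 5]
Stage 3 (ABS): |8|=8, |10|=10, |9|=9, |8|=8, |11|=11, |5|=5, |5|=5 -> [8, 10, 9, 8, 11, 5, 5]
Stage 4 (AMPLIFY 3): 8*3=24, 10*3=30, 9*3=27, 8*3=24, 11*3=33, 5*3=15, 5*3=15 -> [24, 30, 27, 24, 33, 15, 15]
Output sum: 168

Answer: 168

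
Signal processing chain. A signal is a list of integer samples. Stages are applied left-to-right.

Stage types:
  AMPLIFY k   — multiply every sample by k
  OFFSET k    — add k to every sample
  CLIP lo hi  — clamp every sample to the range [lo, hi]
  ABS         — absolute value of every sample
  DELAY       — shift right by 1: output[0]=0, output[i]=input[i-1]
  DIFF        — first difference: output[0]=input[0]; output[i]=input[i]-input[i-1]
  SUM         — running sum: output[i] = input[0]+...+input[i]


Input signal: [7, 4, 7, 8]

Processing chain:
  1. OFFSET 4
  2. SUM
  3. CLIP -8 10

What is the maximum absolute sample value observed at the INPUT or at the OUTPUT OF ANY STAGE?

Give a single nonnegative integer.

Answer: 42

Derivation:
Input: [7, 4, 7, 8] (max |s|=8)
Stage 1 (OFFSET 4): 7+4=11, 4+4=8, 7+4=11, 8+4=12 -> [11, 8, 11, 12] (max |s|=12)
Stage 2 (SUM): sum[0..0]=11, sum[0..1]=19, sum[0..2]=30, sum[0..3]=42 -> [11, 19, 30, 42] (max |s|=42)
Stage 3 (CLIP -8 10): clip(11,-8,10)=10, clip(19,-8,10)=10, clip(30,-8,10)=10, clip(42,-8,10)=10 -> [10, 10, 10, 10] (max |s|=10)
Overall max amplitude: 42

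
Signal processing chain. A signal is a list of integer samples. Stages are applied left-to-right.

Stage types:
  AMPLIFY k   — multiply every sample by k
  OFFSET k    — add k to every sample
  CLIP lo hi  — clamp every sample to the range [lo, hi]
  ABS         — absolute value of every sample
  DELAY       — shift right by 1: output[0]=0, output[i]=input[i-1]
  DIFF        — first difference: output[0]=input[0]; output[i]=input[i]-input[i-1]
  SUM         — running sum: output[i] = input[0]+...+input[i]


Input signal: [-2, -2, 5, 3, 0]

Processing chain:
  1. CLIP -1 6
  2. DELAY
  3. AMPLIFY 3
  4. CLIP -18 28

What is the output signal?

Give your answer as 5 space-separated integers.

Answer: 0 -3 -3 15 9

Derivation:
Input: [-2, -2, 5, 3, 0]
Stage 1 (CLIP -1 6): clip(-2,-1,6)=-1, clip(-2,-1,6)=-1, clip(5,-1,6)=5, clip(3,-1,6)=3, clip(0,-1,6)=0 -> [-1, -1, 5, 3, 0]
Stage 2 (DELAY): [0, -1, -1, 5, 3] = [0, -1, -1, 5, 3] -> [0, -1, -1, 5, 3]
Stage 3 (AMPLIFY 3): 0*3=0, -1*3=-3, -1*3=-3, 5*3=15, 3*3=9 -> [0, -3, -3, 15, 9]
Stage 4 (CLIP -18 28): clip(0,-18,28)=0, clip(-3,-18,28)=-3, clip(-3,-18,28)=-3, clip(15,-18,28)=15, clip(9,-18,28)=9 -> [0, -3, -3, 15, 9]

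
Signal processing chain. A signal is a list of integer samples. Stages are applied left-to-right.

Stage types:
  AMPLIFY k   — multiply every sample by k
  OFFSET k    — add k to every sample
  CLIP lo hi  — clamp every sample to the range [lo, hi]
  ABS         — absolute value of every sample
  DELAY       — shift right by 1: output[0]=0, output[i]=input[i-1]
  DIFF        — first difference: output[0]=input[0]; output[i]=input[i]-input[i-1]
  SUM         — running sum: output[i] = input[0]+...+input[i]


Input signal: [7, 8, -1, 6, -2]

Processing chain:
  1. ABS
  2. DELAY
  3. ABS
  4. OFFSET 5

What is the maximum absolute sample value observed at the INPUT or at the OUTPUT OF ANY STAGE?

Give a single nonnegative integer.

Answer: 13

Derivation:
Input: [7, 8, -1, 6, -2] (max |s|=8)
Stage 1 (ABS): |7|=7, |8|=8, |-1|=1, |6|=6, |-2|=2 -> [7, 8, 1, 6, 2] (max |s|=8)
Stage 2 (DELAY): [0, 7, 8, 1, 6] = [0, 7, 8, 1, 6] -> [0, 7, 8, 1, 6] (max |s|=8)
Stage 3 (ABS): |0|=0, |7|=7, |8|=8, |1|=1, |6|=6 -> [0, 7, 8, 1, 6] (max |s|=8)
Stage 4 (OFFSET 5): 0+5=5, 7+5=12, 8+5=13, 1+5=6, 6+5=11 -> [5, 12, 13, 6, 11] (max |s|=13)
Overall max amplitude: 13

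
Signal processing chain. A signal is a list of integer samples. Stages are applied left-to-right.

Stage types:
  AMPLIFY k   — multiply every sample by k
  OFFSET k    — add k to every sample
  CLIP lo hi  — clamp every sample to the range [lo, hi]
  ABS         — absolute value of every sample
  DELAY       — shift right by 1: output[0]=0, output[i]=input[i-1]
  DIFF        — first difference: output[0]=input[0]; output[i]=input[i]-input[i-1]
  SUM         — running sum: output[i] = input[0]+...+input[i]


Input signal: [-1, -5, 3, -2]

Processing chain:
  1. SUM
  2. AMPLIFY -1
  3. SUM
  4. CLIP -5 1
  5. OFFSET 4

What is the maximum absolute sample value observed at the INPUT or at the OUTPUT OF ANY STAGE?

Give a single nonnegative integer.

Input: [-1, -5, 3, -2] (max |s|=5)
Stage 1 (SUM): sum[0..0]=-1, sum[0..1]=-6, sum[0..2]=-3, sum[0..3]=-5 -> [-1, -6, -3, -5] (max |s|=6)
Stage 2 (AMPLIFY -1): -1*-1=1, -6*-1=6, -3*-1=3, -5*-1=5 -> [1, 6, 3, 5] (max |s|=6)
Stage 3 (SUM): sum[0..0]=1, sum[0..1]=7, sum[0..2]=10, sum[0..3]=15 -> [1, 7, 10, 15] (max |s|=15)
Stage 4 (CLIP -5 1): clip(1,-5,1)=1, clip(7,-5,1)=1, clip(10,-5,1)=1, clip(15,-5,1)=1 -> [1, 1, 1, 1] (max |s|=1)
Stage 5 (OFFSET 4): 1+4=5, 1+4=5, 1+4=5, 1+4=5 -> [5, 5, 5, 5] (max |s|=5)
Overall max amplitude: 15

Answer: 15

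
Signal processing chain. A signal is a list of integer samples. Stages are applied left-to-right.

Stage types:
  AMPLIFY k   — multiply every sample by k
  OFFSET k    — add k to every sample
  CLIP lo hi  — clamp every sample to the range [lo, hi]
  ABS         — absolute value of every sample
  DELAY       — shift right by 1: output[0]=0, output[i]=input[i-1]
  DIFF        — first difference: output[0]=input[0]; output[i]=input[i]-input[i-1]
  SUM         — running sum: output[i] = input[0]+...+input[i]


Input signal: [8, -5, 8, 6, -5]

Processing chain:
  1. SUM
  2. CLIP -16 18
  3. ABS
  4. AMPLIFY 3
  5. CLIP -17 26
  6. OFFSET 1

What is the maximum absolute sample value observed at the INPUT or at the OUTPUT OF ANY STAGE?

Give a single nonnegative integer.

Input: [8, -5, 8, 6, -5] (max |s|=8)
Stage 1 (SUM): sum[0..0]=8, sum[0..1]=3, sum[0..2]=11, sum[0..3]=17, sum[0..4]=12 -> [8, 3, 11, 17, 12] (max |s|=17)
Stage 2 (CLIP -16 18): clip(8,-16,18)=8, clip(3,-16,18)=3, clip(11,-16,18)=11, clip(17,-16,18)=17, clip(12,-16,18)=12 -> [8, 3, 11, 17, 12] (max |s|=17)
Stage 3 (ABS): |8|=8, |3|=3, |11|=11, |17|=17, |12|=12 -> [8, 3, 11, 17, 12] (max |s|=17)
Stage 4 (AMPLIFY 3): 8*3=24, 3*3=9, 11*3=33, 17*3=51, 12*3=36 -> [24, 9, 33, 51, 36] (max |s|=51)
Stage 5 (CLIP -17 26): clip(24,-17,26)=24, clip(9,-17,26)=9, clip(33,-17,26)=26, clip(51,-17,26)=26, clip(36,-17,26)=26 -> [24, 9, 26, 26, 26] (max |s|=26)
Stage 6 (OFFSET 1): 24+1=25, 9+1=10, 26+1=27, 26+1=27, 26+1=27 -> [25, 10, 27, 27, 27] (max |s|=27)
Overall max amplitude: 51

Answer: 51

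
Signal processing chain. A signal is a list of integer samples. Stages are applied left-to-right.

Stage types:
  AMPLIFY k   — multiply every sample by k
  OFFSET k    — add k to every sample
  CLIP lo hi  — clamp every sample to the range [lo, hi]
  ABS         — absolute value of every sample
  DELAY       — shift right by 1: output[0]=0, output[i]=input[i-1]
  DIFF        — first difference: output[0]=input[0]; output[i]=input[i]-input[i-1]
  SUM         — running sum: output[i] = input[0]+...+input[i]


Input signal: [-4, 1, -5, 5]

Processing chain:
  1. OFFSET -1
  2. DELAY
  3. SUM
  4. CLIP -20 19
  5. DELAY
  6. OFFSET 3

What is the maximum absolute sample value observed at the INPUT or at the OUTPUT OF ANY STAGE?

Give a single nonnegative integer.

Answer: 11

Derivation:
Input: [-4, 1, -5, 5] (max |s|=5)
Stage 1 (OFFSET -1): -4+-1=-5, 1+-1=0, -5+-1=-6, 5+-1=4 -> [-5, 0, -6, 4] (max |s|=6)
Stage 2 (DELAY): [0, -5, 0, -6] = [0, -5, 0, -6] -> [0, -5, 0, -6] (max |s|=6)
Stage 3 (SUM): sum[0..0]=0, sum[0..1]=-5, sum[0..2]=-5, sum[0..3]=-11 -> [0, -5, -5, -11] (max |s|=11)
Stage 4 (CLIP -20 19): clip(0,-20,19)=0, clip(-5,-20,19)=-5, clip(-5,-20,19)=-5, clip(-11,-20,19)=-11 -> [0, -5, -5, -11] (max |s|=11)
Stage 5 (DELAY): [0, 0, -5, -5] = [0, 0, -5, -5] -> [0, 0, -5, -5] (max |s|=5)
Stage 6 (OFFSET 3): 0+3=3, 0+3=3, -5+3=-2, -5+3=-2 -> [3, 3, -2, -2] (max |s|=3)
Overall max amplitude: 11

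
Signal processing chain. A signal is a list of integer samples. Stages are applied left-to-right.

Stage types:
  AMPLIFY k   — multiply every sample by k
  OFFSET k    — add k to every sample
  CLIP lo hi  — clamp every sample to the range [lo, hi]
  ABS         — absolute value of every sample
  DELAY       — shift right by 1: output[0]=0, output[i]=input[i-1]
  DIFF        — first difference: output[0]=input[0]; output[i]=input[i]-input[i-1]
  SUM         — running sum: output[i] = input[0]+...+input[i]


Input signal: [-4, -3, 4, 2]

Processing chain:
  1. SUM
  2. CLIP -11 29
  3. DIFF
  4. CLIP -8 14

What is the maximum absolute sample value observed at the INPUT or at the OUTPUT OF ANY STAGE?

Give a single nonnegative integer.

Input: [-4, -3, 4, 2] (max |s|=4)
Stage 1 (SUM): sum[0..0]=-4, sum[0..1]=-7, sum[0..2]=-3, sum[0..3]=-1 -> [-4, -7, -3, -1] (max |s|=7)
Stage 2 (CLIP -11 29): clip(-4,-11,29)=-4, clip(-7,-11,29)=-7, clip(-3,-11,29)=-3, clip(-1,-11,29)=-1 -> [-4, -7, -3, -1] (max |s|=7)
Stage 3 (DIFF): s[0]=-4, -7--4=-3, -3--7=4, -1--3=2 -> [-4, -3, 4, 2] (max |s|=4)
Stage 4 (CLIP -8 14): clip(-4,-8,14)=-4, clip(-3,-8,14)=-3, clip(4,-8,14)=4, clip(2,-8,14)=2 -> [-4, -3, 4, 2] (max |s|=4)
Overall max amplitude: 7

Answer: 7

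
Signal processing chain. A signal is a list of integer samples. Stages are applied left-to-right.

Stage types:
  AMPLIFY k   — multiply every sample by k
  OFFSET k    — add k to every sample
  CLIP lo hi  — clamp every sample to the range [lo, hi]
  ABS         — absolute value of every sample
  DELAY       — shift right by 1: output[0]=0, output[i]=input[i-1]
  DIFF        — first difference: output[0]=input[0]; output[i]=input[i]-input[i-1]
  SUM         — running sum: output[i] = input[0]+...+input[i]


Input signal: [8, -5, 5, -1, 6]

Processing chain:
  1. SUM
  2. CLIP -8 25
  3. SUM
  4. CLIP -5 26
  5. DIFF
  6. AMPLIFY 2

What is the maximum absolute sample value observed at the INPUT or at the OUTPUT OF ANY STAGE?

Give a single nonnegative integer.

Answer: 39

Derivation:
Input: [8, -5, 5, -1, 6] (max |s|=8)
Stage 1 (SUM): sum[0..0]=8, sum[0..1]=3, sum[0..2]=8, sum[0..3]=7, sum[0..4]=13 -> [8, 3, 8, 7, 13] (max |s|=13)
Stage 2 (CLIP -8 25): clip(8,-8,25)=8, clip(3,-8,25)=3, clip(8,-8,25)=8, clip(7,-8,25)=7, clip(13,-8,25)=13 -> [8, 3, 8, 7, 13] (max |s|=13)
Stage 3 (SUM): sum[0..0]=8, sum[0..1]=11, sum[0..2]=19, sum[0..3]=26, sum[0..4]=39 -> [8, 11, 19, 26, 39] (max |s|=39)
Stage 4 (CLIP -5 26): clip(8,-5,26)=8, clip(11,-5,26)=11, clip(19,-5,26)=19, clip(26,-5,26)=26, clip(39,-5,26)=26 -> [8, 11, 19, 26, 26] (max |s|=26)
Stage 5 (DIFF): s[0]=8, 11-8=3, 19-11=8, 26-19=7, 26-26=0 -> [8, 3, 8, 7, 0] (max |s|=8)
Stage 6 (AMPLIFY 2): 8*2=16, 3*2=6, 8*2=16, 7*2=14, 0*2=0 -> [16, 6, 16, 14, 0] (max |s|=16)
Overall max amplitude: 39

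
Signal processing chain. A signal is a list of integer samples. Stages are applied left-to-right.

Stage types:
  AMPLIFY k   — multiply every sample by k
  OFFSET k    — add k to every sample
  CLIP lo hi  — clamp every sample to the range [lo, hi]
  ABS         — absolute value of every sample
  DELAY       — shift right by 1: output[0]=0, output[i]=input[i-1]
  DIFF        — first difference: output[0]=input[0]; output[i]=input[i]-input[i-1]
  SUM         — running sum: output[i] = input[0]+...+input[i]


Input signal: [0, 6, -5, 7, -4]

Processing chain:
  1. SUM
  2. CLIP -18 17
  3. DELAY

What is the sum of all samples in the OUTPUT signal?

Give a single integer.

Answer: 15

Derivation:
Input: [0, 6, -5, 7, -4]
Stage 1 (SUM): sum[0..0]=0, sum[0..1]=6, sum[0..2]=1, sum[0..3]=8, sum[0..4]=4 -> [0, 6, 1, 8, 4]
Stage 2 (CLIP -18 17): clip(0,-18,17)=0, clip(6,-18,17)=6, clip(1,-18,17)=1, clip(8,-18,17)=8, clip(4,-18,17)=4 -> [0, 6, 1, 8, 4]
Stage 3 (DELAY): [0, 0, 6, 1, 8] = [0, 0, 6, 1, 8] -> [0, 0, 6, 1, 8]
Output sum: 15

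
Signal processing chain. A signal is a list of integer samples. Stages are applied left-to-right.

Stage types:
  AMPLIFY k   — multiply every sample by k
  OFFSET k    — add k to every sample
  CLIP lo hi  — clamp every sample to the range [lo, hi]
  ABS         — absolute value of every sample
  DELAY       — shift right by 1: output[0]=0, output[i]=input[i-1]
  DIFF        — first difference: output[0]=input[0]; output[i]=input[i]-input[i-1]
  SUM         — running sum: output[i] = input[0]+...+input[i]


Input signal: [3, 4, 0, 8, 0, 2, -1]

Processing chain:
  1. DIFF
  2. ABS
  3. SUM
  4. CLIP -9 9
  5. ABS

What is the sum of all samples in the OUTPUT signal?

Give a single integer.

Answer: 51

Derivation:
Input: [3, 4, 0, 8, 0, 2, -1]
Stage 1 (DIFF): s[0]=3, 4-3=1, 0-4=-4, 8-0=8, 0-8=-8, 2-0=2, -1-2=-3 -> [3, 1, -4, 8, -8, 2, -3]
Stage 2 (ABS): |3|=3, |1|=1, |-4|=4, |8|=8, |-8|=8, |2|=2, |-3|=3 -> [3, 1, 4, 8, 8, 2, 3]
Stage 3 (SUM): sum[0..0]=3, sum[0..1]=4, sum[0..2]=8, sum[0..3]=16, sum[0..4]=24, sum[0..5]=26, sum[0..6]=29 -> [3, 4, 8, 16, 24, 26, 29]
Stage 4 (CLIP -9 9): clip(3,-9,9)=3, clip(4,-9,9)=4, clip(8,-9,9)=8, clip(16,-9,9)=9, clip(24,-9,9)=9, clip(26,-9,9)=9, clip(29,-9,9)=9 -> [3, 4, 8, 9, 9, 9, 9]
Stage 5 (ABS): |3|=3, |4|=4, |8|=8, |9|=9, |9|=9, |9|=9, |9|=9 -> [3, 4, 8, 9, 9, 9, 9]
Output sum: 51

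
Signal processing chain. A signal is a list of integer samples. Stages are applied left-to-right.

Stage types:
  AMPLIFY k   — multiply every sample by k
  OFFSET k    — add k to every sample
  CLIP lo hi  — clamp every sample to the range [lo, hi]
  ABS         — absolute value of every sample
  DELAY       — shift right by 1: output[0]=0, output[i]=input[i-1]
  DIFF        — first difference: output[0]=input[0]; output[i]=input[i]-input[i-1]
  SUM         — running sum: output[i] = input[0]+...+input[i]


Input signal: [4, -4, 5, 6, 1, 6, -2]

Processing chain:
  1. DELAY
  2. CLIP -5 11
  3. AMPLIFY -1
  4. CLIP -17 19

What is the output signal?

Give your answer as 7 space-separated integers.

Input: [4, -4, 5, 6, 1, 6, -2]
Stage 1 (DELAY): [0, 4, -4, 5, 6, 1, 6] = [0, 4, -4, 5, 6, 1, 6] -> [0, 4, -4, 5, 6, 1, 6]
Stage 2 (CLIP -5 11): clip(0,-5,11)=0, clip(4,-5,11)=4, clip(-4,-5,11)=-4, clip(5,-5,11)=5, clip(6,-5,11)=6, clip(1,-5,11)=1, clip(6,-5,11)=6 -> [0, 4, -4, 5, 6, 1, 6]
Stage 3 (AMPLIFY -1): 0*-1=0, 4*-1=-4, -4*-1=4, 5*-1=-5, 6*-1=-6, 1*-1=-1, 6*-1=-6 -> [0, -4, 4, -5, -6, -1, -6]
Stage 4 (CLIP -17 19): clip(0,-17,19)=0, clip(-4,-17,19)=-4, clip(4,-17,19)=4, clip(-5,-17,19)=-5, clip(-6,-17,19)=-6, clip(-1,-17,19)=-1, clip(-6,-17,19)=-6 -> [0, -4, 4, -5, -6, -1, -6]

Answer: 0 -4 4 -5 -6 -1 -6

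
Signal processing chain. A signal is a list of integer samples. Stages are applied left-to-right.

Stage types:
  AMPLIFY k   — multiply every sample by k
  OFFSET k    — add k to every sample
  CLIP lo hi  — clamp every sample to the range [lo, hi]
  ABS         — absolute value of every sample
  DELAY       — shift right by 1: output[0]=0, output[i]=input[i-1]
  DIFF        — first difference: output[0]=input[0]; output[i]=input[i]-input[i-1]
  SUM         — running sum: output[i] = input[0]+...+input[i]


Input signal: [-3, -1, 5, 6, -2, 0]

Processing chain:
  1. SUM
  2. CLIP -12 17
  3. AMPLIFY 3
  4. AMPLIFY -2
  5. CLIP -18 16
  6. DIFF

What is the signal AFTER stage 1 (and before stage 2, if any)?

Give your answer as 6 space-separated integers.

Input: [-3, -1, 5, 6, -2, 0]
Stage 1 (SUM): sum[0..0]=-3, sum[0..1]=-4, sum[0..2]=1, sum[0..3]=7, sum[0..4]=5, sum[0..5]=5 -> [-3, -4, 1, 7, 5, 5]

Answer: -3 -4 1 7 5 5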